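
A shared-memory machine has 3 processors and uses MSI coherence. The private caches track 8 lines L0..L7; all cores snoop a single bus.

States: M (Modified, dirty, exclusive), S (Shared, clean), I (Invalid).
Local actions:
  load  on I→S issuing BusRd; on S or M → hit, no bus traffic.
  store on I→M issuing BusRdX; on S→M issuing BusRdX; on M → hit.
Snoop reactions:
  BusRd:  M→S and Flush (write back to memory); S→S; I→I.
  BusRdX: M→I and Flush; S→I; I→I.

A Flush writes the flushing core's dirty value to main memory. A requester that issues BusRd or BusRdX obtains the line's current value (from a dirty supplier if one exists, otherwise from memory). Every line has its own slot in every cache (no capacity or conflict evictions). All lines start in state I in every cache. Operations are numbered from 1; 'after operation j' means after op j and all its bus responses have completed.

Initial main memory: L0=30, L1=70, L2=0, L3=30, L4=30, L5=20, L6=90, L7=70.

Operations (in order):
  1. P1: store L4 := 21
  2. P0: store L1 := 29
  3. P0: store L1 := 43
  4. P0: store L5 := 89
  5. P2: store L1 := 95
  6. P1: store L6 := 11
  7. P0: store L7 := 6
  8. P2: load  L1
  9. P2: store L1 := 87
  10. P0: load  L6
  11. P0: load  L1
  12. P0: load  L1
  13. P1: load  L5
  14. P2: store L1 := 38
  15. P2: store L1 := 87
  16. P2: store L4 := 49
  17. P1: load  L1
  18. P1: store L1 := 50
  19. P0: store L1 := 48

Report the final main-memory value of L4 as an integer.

  op1 P1: store L4 := 21 → I/M/I on L4; bus BusRdX; mem=30
  op2 P0: store L1 := 29 → M/I/I on L1; bus BusRdX; mem=70
  op3 P0: store L1 := 43 → M/I/I on L1; bus (none); mem=70
  op4 P0: store L5 := 89 → M/I/I on L5; bus BusRdX; mem=20
  op5 P2: store L1 := 95 → I/I/M on L1; bus BusRdX Flush; mem=43
  op6 P1: store L6 := 11 → I/M/I on L6; bus BusRdX; mem=90
  op7 P0: store L7 := 6 → M/I/I on L7; bus BusRdX; mem=70
  op8 P2: load  L1 → I/I/M on L1; bus (none); mem=43
  op9 P2: store L1 := 87 → I/I/M on L1; bus (none); mem=43
  op10 P0: load  L6 → S/S/I on L6; bus BusRd Flush; mem=11
  op11 P0: load  L1 → S/I/S on L1; bus BusRd Flush; mem=87
  op12 P0: load  L1 → S/I/S on L1; bus (none); mem=87
  op13 P1: load  L5 → S/S/I on L5; bus BusRd Flush; mem=89
  op14 P2: store L1 := 38 → I/I/M on L1; bus BusRdX; mem=87
  op15 P2: store L1 := 87 → I/I/M on L1; bus (none); mem=87
  op16 P2: store L4 := 49 → I/I/M on L4; bus BusRdX Flush; mem=21
  op17 P1: load  L1 → I/S/S on L1; bus BusRd Flush; mem=87
  op18 P1: store L1 := 50 → I/M/I on L1; bus BusRdX; mem=87
  op19 P0: store L1 := 48 → M/I/I on L1; bus BusRdX Flush; mem=50

memory[L4] = 21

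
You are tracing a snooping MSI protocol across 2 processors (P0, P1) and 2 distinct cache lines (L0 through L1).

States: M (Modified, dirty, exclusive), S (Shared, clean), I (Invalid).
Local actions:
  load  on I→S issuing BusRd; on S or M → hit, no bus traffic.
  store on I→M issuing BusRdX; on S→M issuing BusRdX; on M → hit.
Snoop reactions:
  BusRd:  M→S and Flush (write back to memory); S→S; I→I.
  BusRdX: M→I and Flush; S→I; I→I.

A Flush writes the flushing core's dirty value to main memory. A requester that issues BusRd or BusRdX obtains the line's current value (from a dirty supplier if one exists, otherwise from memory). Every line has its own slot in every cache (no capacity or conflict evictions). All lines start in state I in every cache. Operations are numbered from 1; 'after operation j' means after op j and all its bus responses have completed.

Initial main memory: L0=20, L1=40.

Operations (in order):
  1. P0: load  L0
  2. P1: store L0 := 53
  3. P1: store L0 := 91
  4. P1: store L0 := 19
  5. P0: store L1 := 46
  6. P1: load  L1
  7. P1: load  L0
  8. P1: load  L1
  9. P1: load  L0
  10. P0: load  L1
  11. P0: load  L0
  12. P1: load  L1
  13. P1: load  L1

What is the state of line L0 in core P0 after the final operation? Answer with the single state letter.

state = S

  op1 P0: load  L0 → S/I on L0; bus BusRd; mem=20
  op2 P1: store L0 := 53 → I/M on L0; bus BusRdX; mem=20
  op3 P1: store L0 := 91 → I/M on L0; bus (none); mem=20
  op4 P1: store L0 := 19 → I/M on L0; bus (none); mem=20
  op5 P0: store L1 := 46 → M/I on L1; bus BusRdX; mem=40
  op6 P1: load  L1 → S/S on L1; bus BusRd Flush; mem=46
  op7 P1: load  L0 → I/M on L0; bus (none); mem=20
  op8 P1: load  L1 → S/S on L1; bus (none); mem=46
  op9 P1: load  L0 → I/M on L0; bus (none); mem=20
  op10 P0: load  L1 → S/S on L1; bus (none); mem=46
  op11 P0: load  L0 → S/S on L0; bus BusRd Flush; mem=19
  op12 P1: load  L1 → S/S on L1; bus (none); mem=46
  op13 P1: load  L1 → S/S on L1; bus (none); mem=46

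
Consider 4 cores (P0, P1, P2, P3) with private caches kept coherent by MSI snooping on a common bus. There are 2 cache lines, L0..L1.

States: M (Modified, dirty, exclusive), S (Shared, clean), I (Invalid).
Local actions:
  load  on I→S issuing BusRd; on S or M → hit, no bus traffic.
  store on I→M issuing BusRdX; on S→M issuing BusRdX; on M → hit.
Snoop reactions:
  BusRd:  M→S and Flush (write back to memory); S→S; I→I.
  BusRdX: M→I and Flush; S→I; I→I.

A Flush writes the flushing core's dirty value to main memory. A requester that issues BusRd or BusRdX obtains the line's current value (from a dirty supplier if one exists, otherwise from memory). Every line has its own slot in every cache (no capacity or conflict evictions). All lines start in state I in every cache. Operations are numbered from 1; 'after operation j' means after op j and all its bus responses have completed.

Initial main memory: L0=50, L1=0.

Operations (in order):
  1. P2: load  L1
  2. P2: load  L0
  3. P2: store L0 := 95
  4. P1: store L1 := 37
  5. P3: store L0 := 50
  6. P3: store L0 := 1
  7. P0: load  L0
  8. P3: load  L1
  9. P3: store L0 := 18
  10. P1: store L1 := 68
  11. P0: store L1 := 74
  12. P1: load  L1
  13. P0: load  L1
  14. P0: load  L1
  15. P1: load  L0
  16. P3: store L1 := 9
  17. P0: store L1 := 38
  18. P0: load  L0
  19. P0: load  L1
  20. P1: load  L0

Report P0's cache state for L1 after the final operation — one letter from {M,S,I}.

1. P2: load  L1  bus=[BusRd]  L1: P0=I P1=I P2=S P3=I  mem[L1]=0
2. P2: load  L0  bus=[BusRd]  L0: P0=I P1=I P2=S P3=I  mem[L0]=50
3. P2: store L0 := 95  bus=[BusRdX]  L0: P0=I P1=I P2=M P3=I  mem[L0]=50
4. P1: store L1 := 37  bus=[BusRdX]  L1: P0=I P1=M P2=I P3=I  mem[L1]=0
5. P3: store L0 := 50  bus=[BusRdX,Flush]  L0: P0=I P1=I P2=I P3=M  mem[L0]=95
6. P3: store L0 := 1  bus=[-]  L0: P0=I P1=I P2=I P3=M  mem[L0]=95
7. P0: load  L0  bus=[BusRd,Flush]  L0: P0=S P1=I P2=I P3=S  mem[L0]=1
8. P3: load  L1  bus=[BusRd,Flush]  L1: P0=I P1=S P2=I P3=S  mem[L1]=37
9. P3: store L0 := 18  bus=[BusRdX]  L0: P0=I P1=I P2=I P3=M  mem[L0]=1
10. P1: store L1 := 68  bus=[BusRdX]  L1: P0=I P1=M P2=I P3=I  mem[L1]=37
11. P0: store L1 := 74  bus=[BusRdX,Flush]  L1: P0=M P1=I P2=I P3=I  mem[L1]=68
12. P1: load  L1  bus=[BusRd,Flush]  L1: P0=S P1=S P2=I P3=I  mem[L1]=74
13. P0: load  L1  bus=[-]  L1: P0=S P1=S P2=I P3=I  mem[L1]=74
14. P0: load  L1  bus=[-]  L1: P0=S P1=S P2=I P3=I  mem[L1]=74
15. P1: load  L0  bus=[BusRd,Flush]  L0: P0=I P1=S P2=I P3=S  mem[L0]=18
16. P3: store L1 := 9  bus=[BusRdX]  L1: P0=I P1=I P2=I P3=M  mem[L1]=74
17. P0: store L1 := 38  bus=[BusRdX,Flush]  L1: P0=M P1=I P2=I P3=I  mem[L1]=9
18. P0: load  L0  bus=[BusRd]  L0: P0=S P1=S P2=I P3=S  mem[L0]=18
19. P0: load  L1  bus=[-]  L1: P0=M P1=I P2=I P3=I  mem[L1]=9
20. P1: load  L0  bus=[-]  L0: P0=S P1=S P2=I P3=S  mem[L0]=18

state = M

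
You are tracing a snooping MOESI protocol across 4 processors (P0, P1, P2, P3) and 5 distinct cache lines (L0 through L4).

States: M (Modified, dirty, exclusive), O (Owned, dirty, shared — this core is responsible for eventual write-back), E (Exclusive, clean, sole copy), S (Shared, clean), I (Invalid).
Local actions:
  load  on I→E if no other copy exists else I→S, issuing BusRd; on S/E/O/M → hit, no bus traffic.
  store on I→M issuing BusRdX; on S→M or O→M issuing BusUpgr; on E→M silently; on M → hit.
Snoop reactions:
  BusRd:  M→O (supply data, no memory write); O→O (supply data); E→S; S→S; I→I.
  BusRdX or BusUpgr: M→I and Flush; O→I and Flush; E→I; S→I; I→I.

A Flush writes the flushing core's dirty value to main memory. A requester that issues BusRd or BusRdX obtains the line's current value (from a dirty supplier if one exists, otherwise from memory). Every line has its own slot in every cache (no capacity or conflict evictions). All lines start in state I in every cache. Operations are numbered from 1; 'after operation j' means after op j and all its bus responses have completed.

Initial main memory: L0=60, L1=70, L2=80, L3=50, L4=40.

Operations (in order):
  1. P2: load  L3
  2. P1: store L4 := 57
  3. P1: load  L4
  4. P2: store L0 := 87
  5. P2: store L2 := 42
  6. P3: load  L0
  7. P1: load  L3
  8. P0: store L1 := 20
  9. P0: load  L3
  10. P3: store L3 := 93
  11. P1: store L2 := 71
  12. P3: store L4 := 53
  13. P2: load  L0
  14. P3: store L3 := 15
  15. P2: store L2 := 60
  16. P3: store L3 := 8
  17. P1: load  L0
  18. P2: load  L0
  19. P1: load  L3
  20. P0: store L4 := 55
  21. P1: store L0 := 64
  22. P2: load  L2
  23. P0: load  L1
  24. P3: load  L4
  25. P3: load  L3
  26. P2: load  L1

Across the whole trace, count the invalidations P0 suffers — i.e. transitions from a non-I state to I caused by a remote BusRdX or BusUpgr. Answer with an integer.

  op1 P2: load  L3 → I/I/E/I on L3; bus BusRd; mem=50
  op2 P1: store L4 := 57 → I/M/I/I on L4; bus BusRdX; mem=40
  op3 P1: load  L4 → I/M/I/I on L4; bus (none); mem=40
  op4 P2: store L0 := 87 → I/I/M/I on L0; bus BusRdX; mem=60
  op5 P2: store L2 := 42 → I/I/M/I on L2; bus BusRdX; mem=80
  op6 P3: load  L0 → I/I/O/S on L0; bus BusRd; mem=60
  op7 P1: load  L3 → I/S/S/I on L3; bus BusRd; mem=50
  op8 P0: store L1 := 20 → M/I/I/I on L1; bus BusRdX; mem=70
  op9 P0: load  L3 → S/S/S/I on L3; bus BusRd; mem=50
  op10 P3: store L3 := 93 → I/I/I/M on L3; bus BusRdX; mem=50
  op11 P1: store L2 := 71 → I/M/I/I on L2; bus BusRdX Flush; mem=42
  op12 P3: store L4 := 53 → I/I/I/M on L4; bus BusRdX Flush; mem=57
  op13 P2: load  L0 → I/I/O/S on L0; bus (none); mem=60
  op14 P3: store L3 := 15 → I/I/I/M on L3; bus (none); mem=50
  op15 P2: store L2 := 60 → I/I/M/I on L2; bus BusRdX Flush; mem=71
  op16 P3: store L3 := 8 → I/I/I/M on L3; bus (none); mem=50
  op17 P1: load  L0 → I/S/O/S on L0; bus BusRd; mem=60
  op18 P2: load  L0 → I/S/O/S on L0; bus (none); mem=60
  op19 P1: load  L3 → I/S/I/O on L3; bus BusRd; mem=50
  op20 P0: store L4 := 55 → M/I/I/I on L4; bus BusRdX Flush; mem=53
  op21 P1: store L0 := 64 → I/M/I/I on L0; bus BusUpgr Flush; mem=87
  op22 P2: load  L2 → I/I/M/I on L2; bus (none); mem=71
  op23 P0: load  L1 → M/I/I/I on L1; bus (none); mem=70
  op24 P3: load  L4 → O/I/I/S on L4; bus BusRd; mem=53
  op25 P3: load  L3 → I/S/I/O on L3; bus (none); mem=50
  op26 P2: load  L1 → O/I/S/I on L1; bus BusRd; mem=70

invalidations = 1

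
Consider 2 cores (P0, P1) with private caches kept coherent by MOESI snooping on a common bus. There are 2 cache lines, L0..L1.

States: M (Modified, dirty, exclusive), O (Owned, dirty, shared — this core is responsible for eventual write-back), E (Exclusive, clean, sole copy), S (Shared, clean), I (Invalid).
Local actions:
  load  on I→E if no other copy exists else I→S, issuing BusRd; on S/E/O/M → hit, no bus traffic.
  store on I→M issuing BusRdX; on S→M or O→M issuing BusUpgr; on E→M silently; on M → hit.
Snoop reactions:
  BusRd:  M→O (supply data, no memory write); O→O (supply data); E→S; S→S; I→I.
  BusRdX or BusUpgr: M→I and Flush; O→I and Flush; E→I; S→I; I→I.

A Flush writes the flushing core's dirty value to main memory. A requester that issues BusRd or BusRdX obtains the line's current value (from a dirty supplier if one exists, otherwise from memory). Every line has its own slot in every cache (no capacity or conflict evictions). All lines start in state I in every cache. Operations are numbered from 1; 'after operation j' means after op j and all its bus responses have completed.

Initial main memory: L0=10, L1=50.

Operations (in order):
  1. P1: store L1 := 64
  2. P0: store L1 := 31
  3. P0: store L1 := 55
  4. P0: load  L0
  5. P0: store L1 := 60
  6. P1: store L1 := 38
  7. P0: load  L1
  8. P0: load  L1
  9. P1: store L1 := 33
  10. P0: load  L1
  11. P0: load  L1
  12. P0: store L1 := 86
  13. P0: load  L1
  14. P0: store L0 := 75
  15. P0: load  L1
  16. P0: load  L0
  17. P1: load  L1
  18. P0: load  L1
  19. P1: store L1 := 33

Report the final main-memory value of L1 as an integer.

memory[L1] = 86

  op1 P1: store L1 := 64 → I/M on L1; bus BusRdX; mem=50
  op2 P0: store L1 := 31 → M/I on L1; bus BusRdX Flush; mem=64
  op3 P0: store L1 := 55 → M/I on L1; bus (none); mem=64
  op4 P0: load  L0 → E/I on L0; bus BusRd; mem=10
  op5 P0: store L1 := 60 → M/I on L1; bus (none); mem=64
  op6 P1: store L1 := 38 → I/M on L1; bus BusRdX Flush; mem=60
  op7 P0: load  L1 → S/O on L1; bus BusRd; mem=60
  op8 P0: load  L1 → S/O on L1; bus (none); mem=60
  op9 P1: store L1 := 33 → I/M on L1; bus BusUpgr; mem=60
  op10 P0: load  L1 → S/O on L1; bus BusRd; mem=60
  op11 P0: load  L1 → S/O on L1; bus (none); mem=60
  op12 P0: store L1 := 86 → M/I on L1; bus BusUpgr Flush; mem=33
  op13 P0: load  L1 → M/I on L1; bus (none); mem=33
  op14 P0: store L0 := 75 → M/I on L0; bus (none); mem=10
  op15 P0: load  L1 → M/I on L1; bus (none); mem=33
  op16 P0: load  L0 → M/I on L0; bus (none); mem=10
  op17 P1: load  L1 → O/S on L1; bus BusRd; mem=33
  op18 P0: load  L1 → O/S on L1; bus (none); mem=33
  op19 P1: store L1 := 33 → I/M on L1; bus BusUpgr Flush; mem=86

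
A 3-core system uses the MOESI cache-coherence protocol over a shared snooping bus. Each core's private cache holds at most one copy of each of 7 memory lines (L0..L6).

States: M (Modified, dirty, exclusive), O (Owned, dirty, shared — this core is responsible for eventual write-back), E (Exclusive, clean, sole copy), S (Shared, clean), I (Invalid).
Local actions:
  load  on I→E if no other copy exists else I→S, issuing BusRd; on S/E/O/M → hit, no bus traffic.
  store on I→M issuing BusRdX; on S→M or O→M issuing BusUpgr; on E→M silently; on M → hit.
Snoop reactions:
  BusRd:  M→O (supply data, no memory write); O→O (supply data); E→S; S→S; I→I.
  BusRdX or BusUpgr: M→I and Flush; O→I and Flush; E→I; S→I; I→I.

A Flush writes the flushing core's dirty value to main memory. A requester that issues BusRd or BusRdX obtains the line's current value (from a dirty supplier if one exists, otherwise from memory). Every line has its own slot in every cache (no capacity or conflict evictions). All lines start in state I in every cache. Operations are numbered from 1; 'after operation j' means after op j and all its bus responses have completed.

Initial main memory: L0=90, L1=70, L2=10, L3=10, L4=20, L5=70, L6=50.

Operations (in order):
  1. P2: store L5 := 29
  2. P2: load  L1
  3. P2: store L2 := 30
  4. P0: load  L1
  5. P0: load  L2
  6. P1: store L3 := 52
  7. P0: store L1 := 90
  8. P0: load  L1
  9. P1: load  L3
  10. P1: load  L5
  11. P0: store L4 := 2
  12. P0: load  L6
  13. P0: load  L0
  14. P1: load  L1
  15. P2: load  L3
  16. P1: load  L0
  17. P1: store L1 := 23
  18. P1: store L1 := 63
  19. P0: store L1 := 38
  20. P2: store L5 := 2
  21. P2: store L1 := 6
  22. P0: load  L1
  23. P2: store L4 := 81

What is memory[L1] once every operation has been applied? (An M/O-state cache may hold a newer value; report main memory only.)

memory[L1] = 38

  op1 P2: store L5 := 29 → I/I/M on L5; bus BusRdX; mem=70
  op2 P2: load  L1 → I/I/E on L1; bus BusRd; mem=70
  op3 P2: store L2 := 30 → I/I/M on L2; bus BusRdX; mem=10
  op4 P0: load  L1 → S/I/S on L1; bus BusRd; mem=70
  op5 P0: load  L2 → S/I/O on L2; bus BusRd; mem=10
  op6 P1: store L3 := 52 → I/M/I on L3; bus BusRdX; mem=10
  op7 P0: store L1 := 90 → M/I/I on L1; bus BusUpgr; mem=70
  op8 P0: load  L1 → M/I/I on L1; bus (none); mem=70
  op9 P1: load  L3 → I/M/I on L3; bus (none); mem=10
  op10 P1: load  L5 → I/S/O on L5; bus BusRd; mem=70
  op11 P0: store L4 := 2 → M/I/I on L4; bus BusRdX; mem=20
  op12 P0: load  L6 → E/I/I on L6; bus BusRd; mem=50
  op13 P0: load  L0 → E/I/I on L0; bus BusRd; mem=90
  op14 P1: load  L1 → O/S/I on L1; bus BusRd; mem=70
  op15 P2: load  L3 → I/O/S on L3; bus BusRd; mem=10
  op16 P1: load  L0 → S/S/I on L0; bus BusRd; mem=90
  op17 P1: store L1 := 23 → I/M/I on L1; bus BusUpgr Flush; mem=90
  op18 P1: store L1 := 63 → I/M/I on L1; bus (none); mem=90
  op19 P0: store L1 := 38 → M/I/I on L1; bus BusRdX Flush; mem=63
  op20 P2: store L5 := 2 → I/I/M on L5; bus BusUpgr; mem=70
  op21 P2: store L1 := 6 → I/I/M on L1; bus BusRdX Flush; mem=38
  op22 P0: load  L1 → S/I/O on L1; bus BusRd; mem=38
  op23 P2: store L4 := 81 → I/I/M on L4; bus BusRdX Flush; mem=2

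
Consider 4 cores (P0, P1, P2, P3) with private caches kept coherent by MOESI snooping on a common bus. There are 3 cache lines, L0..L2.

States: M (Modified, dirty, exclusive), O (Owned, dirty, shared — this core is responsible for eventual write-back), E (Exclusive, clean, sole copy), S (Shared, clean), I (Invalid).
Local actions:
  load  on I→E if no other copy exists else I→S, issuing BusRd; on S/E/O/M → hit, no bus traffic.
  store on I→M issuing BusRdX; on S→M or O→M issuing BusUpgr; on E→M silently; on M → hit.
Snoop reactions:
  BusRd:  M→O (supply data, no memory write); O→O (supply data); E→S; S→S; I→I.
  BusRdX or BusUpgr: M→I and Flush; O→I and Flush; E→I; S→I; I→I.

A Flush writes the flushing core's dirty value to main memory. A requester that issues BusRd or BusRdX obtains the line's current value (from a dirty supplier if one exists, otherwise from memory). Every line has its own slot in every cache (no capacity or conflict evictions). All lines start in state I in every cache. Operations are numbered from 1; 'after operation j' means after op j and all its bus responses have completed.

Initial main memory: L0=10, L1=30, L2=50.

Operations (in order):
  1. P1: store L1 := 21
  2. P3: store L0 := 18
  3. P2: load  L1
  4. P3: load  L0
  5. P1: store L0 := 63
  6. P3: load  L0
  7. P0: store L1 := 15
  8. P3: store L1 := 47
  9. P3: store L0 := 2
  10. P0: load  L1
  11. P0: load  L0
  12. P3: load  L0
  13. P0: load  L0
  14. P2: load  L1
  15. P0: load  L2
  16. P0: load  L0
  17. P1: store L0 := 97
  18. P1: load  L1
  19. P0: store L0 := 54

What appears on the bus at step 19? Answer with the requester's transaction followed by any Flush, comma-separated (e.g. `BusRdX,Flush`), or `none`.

  op1 P1: store L1 := 21 → I/M/I/I on L1; bus BusRdX; mem=30
  op2 P3: store L0 := 18 → I/I/I/M on L0; bus BusRdX; mem=10
  op3 P2: load  L1 → I/O/S/I on L1; bus BusRd; mem=30
  op4 P3: load  L0 → I/I/I/M on L0; bus (none); mem=10
  op5 P1: store L0 := 63 → I/M/I/I on L0; bus BusRdX Flush; mem=18
  op6 P3: load  L0 → I/O/I/S on L0; bus BusRd; mem=18
  op7 P0: store L1 := 15 → M/I/I/I on L1; bus BusRdX Flush; mem=21
  op8 P3: store L1 := 47 → I/I/I/M on L1; bus BusRdX Flush; mem=15
  op9 P3: store L0 := 2 → I/I/I/M on L0; bus BusUpgr Flush; mem=63
  op10 P0: load  L1 → S/I/I/O on L1; bus BusRd; mem=15
  op11 P0: load  L0 → S/I/I/O on L0; bus BusRd; mem=63
  op12 P3: load  L0 → S/I/I/O on L0; bus (none); mem=63
  op13 P0: load  L0 → S/I/I/O on L0; bus (none); mem=63
  op14 P2: load  L1 → S/I/S/O on L1; bus BusRd; mem=15
  op15 P0: load  L2 → E/I/I/I on L2; bus BusRd; mem=50
  op16 P0: load  L0 → S/I/I/O on L0; bus (none); mem=63
  op17 P1: store L0 := 97 → I/M/I/I on L0; bus BusRdX Flush; mem=2
  op18 P1: load  L1 → S/S/S/O on L1; bus BusRd; mem=15
  op19 P0: store L0 := 54 → M/I/I/I on L0; bus BusRdX Flush; mem=97

bus = BusRdX,Flush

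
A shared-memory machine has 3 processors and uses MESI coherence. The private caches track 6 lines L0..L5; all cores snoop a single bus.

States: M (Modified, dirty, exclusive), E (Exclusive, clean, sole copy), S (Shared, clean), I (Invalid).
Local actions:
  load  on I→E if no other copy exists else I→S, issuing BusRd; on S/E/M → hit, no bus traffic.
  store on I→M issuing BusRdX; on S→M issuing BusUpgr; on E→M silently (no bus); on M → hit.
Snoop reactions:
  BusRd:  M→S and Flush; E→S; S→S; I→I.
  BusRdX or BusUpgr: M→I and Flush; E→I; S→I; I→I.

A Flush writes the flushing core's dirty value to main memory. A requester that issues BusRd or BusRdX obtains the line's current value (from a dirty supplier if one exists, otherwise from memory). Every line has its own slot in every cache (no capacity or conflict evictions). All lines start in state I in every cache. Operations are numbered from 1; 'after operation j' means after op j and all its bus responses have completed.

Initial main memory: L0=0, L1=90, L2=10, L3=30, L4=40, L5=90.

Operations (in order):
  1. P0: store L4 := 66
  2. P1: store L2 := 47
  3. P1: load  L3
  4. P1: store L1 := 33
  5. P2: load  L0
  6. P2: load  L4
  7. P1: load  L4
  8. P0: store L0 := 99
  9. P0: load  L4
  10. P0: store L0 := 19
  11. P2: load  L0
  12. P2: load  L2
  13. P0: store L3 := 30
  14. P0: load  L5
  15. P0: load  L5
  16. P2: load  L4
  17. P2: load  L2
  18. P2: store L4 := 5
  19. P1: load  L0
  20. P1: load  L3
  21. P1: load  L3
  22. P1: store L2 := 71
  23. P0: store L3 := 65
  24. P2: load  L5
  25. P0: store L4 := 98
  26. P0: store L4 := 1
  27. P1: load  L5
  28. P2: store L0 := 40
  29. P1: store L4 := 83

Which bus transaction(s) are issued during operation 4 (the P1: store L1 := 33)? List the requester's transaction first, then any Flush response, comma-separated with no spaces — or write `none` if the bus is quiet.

bus = BusRdX

1. P0: store L4 := 66  bus=[BusRdX]  L4: P0=M P1=I P2=I  mem[L4]=40
2. P1: store L2 := 47  bus=[BusRdX]  L2: P0=I P1=M P2=I  mem[L2]=10
3. P1: load  L3  bus=[BusRd]  L3: P0=I P1=E P2=I  mem[L3]=30
4. P1: store L1 := 33  bus=[BusRdX]  L1: P0=I P1=M P2=I  mem[L1]=90
5. P2: load  L0  bus=[BusRd]  L0: P0=I P1=I P2=E  mem[L0]=0
6. P2: load  L4  bus=[BusRd,Flush]  L4: P0=S P1=I P2=S  mem[L4]=66
7. P1: load  L4  bus=[BusRd]  L4: P0=S P1=S P2=S  mem[L4]=66
8. P0: store L0 := 99  bus=[BusRdX]  L0: P0=M P1=I P2=I  mem[L0]=0
9. P0: load  L4  bus=[-]  L4: P0=S P1=S P2=S  mem[L4]=66
10. P0: store L0 := 19  bus=[-]  L0: P0=M P1=I P2=I  mem[L0]=0
11. P2: load  L0  bus=[BusRd,Flush]  L0: P0=S P1=I P2=S  mem[L0]=19
12. P2: load  L2  bus=[BusRd,Flush]  L2: P0=I P1=S P2=S  mem[L2]=47
13. P0: store L3 := 30  bus=[BusRdX]  L3: P0=M P1=I P2=I  mem[L3]=30
14. P0: load  L5  bus=[BusRd]  L5: P0=E P1=I P2=I  mem[L5]=90
15. P0: load  L5  bus=[-]  L5: P0=E P1=I P2=I  mem[L5]=90
16. P2: load  L4  bus=[-]  L4: P0=S P1=S P2=S  mem[L4]=66
17. P2: load  L2  bus=[-]  L2: P0=I P1=S P2=S  mem[L2]=47
18. P2: store L4 := 5  bus=[BusUpgr]  L4: P0=I P1=I P2=M  mem[L4]=66
19. P1: load  L0  bus=[BusRd]  L0: P0=S P1=S P2=S  mem[L0]=19
20. P1: load  L3  bus=[BusRd,Flush]  L3: P0=S P1=S P2=I  mem[L3]=30
21. P1: load  L3  bus=[-]  L3: P0=S P1=S P2=I  mem[L3]=30
22. P1: store L2 := 71  bus=[BusUpgr]  L2: P0=I P1=M P2=I  mem[L2]=47
23. P0: store L3 := 65  bus=[BusUpgr]  L3: P0=M P1=I P2=I  mem[L3]=30
24. P2: load  L5  bus=[BusRd]  L5: P0=S P1=I P2=S  mem[L5]=90
25. P0: store L4 := 98  bus=[BusRdX,Flush]  L4: P0=M P1=I P2=I  mem[L4]=5
26. P0: store L4 := 1  bus=[-]  L4: P0=M P1=I P2=I  mem[L4]=5
27. P1: load  L5  bus=[BusRd]  L5: P0=S P1=S P2=S  mem[L5]=90
28. P2: store L0 := 40  bus=[BusUpgr]  L0: P0=I P1=I P2=M  mem[L0]=19
29. P1: store L4 := 83  bus=[BusRdX,Flush]  L4: P0=I P1=M P2=I  mem[L4]=1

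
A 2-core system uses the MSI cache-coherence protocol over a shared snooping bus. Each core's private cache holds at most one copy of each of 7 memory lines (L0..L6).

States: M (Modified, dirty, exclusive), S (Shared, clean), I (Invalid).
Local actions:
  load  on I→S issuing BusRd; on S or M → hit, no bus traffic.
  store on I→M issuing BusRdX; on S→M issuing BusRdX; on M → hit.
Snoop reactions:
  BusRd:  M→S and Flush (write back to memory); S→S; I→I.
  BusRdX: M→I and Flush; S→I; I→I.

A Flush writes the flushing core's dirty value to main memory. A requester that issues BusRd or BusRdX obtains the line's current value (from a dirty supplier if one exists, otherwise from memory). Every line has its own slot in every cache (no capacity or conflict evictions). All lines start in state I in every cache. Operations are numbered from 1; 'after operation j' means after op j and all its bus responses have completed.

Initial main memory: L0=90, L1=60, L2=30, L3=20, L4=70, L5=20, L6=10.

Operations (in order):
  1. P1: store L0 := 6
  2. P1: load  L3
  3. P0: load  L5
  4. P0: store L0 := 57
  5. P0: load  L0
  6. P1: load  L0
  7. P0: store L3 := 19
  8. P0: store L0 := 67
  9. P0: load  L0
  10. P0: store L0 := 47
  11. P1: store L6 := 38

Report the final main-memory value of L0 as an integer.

memory[L0] = 57

1. P1: store L0 := 6  bus=[BusRdX]  L0: P0=I P1=M  mem[L0]=90
2. P1: load  L3  bus=[BusRd]  L3: P0=I P1=S  mem[L3]=20
3. P0: load  L5  bus=[BusRd]  L5: P0=S P1=I  mem[L5]=20
4. P0: store L0 := 57  bus=[BusRdX,Flush]  L0: P0=M P1=I  mem[L0]=6
5. P0: load  L0  bus=[-]  L0: P0=M P1=I  mem[L0]=6
6. P1: load  L0  bus=[BusRd,Flush]  L0: P0=S P1=S  mem[L0]=57
7. P0: store L3 := 19  bus=[BusRdX]  L3: P0=M P1=I  mem[L3]=20
8. P0: store L0 := 67  bus=[BusRdX]  L0: P0=M P1=I  mem[L0]=57
9. P0: load  L0  bus=[-]  L0: P0=M P1=I  mem[L0]=57
10. P0: store L0 := 47  bus=[-]  L0: P0=M P1=I  mem[L0]=57
11. P1: store L6 := 38  bus=[BusRdX]  L6: P0=I P1=M  mem[L6]=10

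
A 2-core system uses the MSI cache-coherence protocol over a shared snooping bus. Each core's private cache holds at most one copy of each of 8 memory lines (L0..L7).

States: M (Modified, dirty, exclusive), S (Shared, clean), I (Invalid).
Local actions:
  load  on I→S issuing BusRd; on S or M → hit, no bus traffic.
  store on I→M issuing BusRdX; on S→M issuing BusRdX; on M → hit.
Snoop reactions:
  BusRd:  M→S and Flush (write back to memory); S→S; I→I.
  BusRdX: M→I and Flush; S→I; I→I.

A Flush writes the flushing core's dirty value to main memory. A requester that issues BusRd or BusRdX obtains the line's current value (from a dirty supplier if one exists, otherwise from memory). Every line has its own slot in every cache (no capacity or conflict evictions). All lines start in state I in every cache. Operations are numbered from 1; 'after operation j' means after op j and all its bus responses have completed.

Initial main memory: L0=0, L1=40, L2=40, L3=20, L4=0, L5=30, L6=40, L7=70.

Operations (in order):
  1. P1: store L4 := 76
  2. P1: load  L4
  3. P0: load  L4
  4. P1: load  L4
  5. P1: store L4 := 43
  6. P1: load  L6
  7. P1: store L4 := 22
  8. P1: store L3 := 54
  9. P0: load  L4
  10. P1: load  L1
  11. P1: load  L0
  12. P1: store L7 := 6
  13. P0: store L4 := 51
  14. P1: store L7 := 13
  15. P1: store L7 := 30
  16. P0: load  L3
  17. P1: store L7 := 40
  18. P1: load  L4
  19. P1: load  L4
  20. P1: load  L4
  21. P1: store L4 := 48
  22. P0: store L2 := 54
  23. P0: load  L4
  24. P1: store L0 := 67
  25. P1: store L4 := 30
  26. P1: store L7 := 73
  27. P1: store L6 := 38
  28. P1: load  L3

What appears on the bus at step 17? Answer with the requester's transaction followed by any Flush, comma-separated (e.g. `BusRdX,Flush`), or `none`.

bus = none

1. P1: store L4 := 76  bus=[BusRdX]  L4: P0=I P1=M  mem[L4]=0
2. P1: load  L4  bus=[-]  L4: P0=I P1=M  mem[L4]=0
3. P0: load  L4  bus=[BusRd,Flush]  L4: P0=S P1=S  mem[L4]=76
4. P1: load  L4  bus=[-]  L4: P0=S P1=S  mem[L4]=76
5. P1: store L4 := 43  bus=[BusRdX]  L4: P0=I P1=M  mem[L4]=76
6. P1: load  L6  bus=[BusRd]  L6: P0=I P1=S  mem[L6]=40
7. P1: store L4 := 22  bus=[-]  L4: P0=I P1=M  mem[L4]=76
8. P1: store L3 := 54  bus=[BusRdX]  L3: P0=I P1=M  mem[L3]=20
9. P0: load  L4  bus=[BusRd,Flush]  L4: P0=S P1=S  mem[L4]=22
10. P1: load  L1  bus=[BusRd]  L1: P0=I P1=S  mem[L1]=40
11. P1: load  L0  bus=[BusRd]  L0: P0=I P1=S  mem[L0]=0
12. P1: store L7 := 6  bus=[BusRdX]  L7: P0=I P1=M  mem[L7]=70
13. P0: store L4 := 51  bus=[BusRdX]  L4: P0=M P1=I  mem[L4]=22
14. P1: store L7 := 13  bus=[-]  L7: P0=I P1=M  mem[L7]=70
15. P1: store L7 := 30  bus=[-]  L7: P0=I P1=M  mem[L7]=70
16. P0: load  L3  bus=[BusRd,Flush]  L3: P0=S P1=S  mem[L3]=54
17. P1: store L7 := 40  bus=[-]  L7: P0=I P1=M  mem[L7]=70
18. P1: load  L4  bus=[BusRd,Flush]  L4: P0=S P1=S  mem[L4]=51
19. P1: load  L4  bus=[-]  L4: P0=S P1=S  mem[L4]=51
20. P1: load  L4  bus=[-]  L4: P0=S P1=S  mem[L4]=51
21. P1: store L4 := 48  bus=[BusRdX]  L4: P0=I P1=M  mem[L4]=51
22. P0: store L2 := 54  bus=[BusRdX]  L2: P0=M P1=I  mem[L2]=40
23. P0: load  L4  bus=[BusRd,Flush]  L4: P0=S P1=S  mem[L4]=48
24. P1: store L0 := 67  bus=[BusRdX]  L0: P0=I P1=M  mem[L0]=0
25. P1: store L4 := 30  bus=[BusRdX]  L4: P0=I P1=M  mem[L4]=48
26. P1: store L7 := 73  bus=[-]  L7: P0=I P1=M  mem[L7]=70
27. P1: store L6 := 38  bus=[BusRdX]  L6: P0=I P1=M  mem[L6]=40
28. P1: load  L3  bus=[-]  L3: P0=S P1=S  mem[L3]=54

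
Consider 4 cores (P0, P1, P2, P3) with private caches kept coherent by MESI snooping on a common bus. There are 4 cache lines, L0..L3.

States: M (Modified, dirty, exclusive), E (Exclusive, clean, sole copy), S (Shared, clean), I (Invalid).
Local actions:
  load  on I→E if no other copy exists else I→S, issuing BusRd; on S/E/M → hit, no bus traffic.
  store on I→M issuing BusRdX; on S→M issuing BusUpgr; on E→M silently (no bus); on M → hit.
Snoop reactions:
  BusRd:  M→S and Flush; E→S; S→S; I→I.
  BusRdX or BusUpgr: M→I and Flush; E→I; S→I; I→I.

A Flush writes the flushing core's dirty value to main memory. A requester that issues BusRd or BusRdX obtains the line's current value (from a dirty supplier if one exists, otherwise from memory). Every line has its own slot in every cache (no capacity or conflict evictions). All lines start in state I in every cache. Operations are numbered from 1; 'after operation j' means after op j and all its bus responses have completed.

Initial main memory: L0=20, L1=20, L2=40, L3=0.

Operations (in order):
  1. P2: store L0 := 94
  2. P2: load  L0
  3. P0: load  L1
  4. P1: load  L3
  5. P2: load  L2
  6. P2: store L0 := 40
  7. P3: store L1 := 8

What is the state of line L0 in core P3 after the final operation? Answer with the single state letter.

  op1 P2: store L0 := 94 → I/I/M/I on L0; bus BusRdX; mem=20
  op2 P2: load  L0 → I/I/M/I on L0; bus (none); mem=20
  op3 P0: load  L1 → E/I/I/I on L1; bus BusRd; mem=20
  op4 P1: load  L3 → I/E/I/I on L3; bus BusRd; mem=0
  op5 P2: load  L2 → I/I/E/I on L2; bus BusRd; mem=40
  op6 P2: store L0 := 40 → I/I/M/I on L0; bus (none); mem=20
  op7 P3: store L1 := 8 → I/I/I/M on L1; bus BusRdX; mem=20

state = I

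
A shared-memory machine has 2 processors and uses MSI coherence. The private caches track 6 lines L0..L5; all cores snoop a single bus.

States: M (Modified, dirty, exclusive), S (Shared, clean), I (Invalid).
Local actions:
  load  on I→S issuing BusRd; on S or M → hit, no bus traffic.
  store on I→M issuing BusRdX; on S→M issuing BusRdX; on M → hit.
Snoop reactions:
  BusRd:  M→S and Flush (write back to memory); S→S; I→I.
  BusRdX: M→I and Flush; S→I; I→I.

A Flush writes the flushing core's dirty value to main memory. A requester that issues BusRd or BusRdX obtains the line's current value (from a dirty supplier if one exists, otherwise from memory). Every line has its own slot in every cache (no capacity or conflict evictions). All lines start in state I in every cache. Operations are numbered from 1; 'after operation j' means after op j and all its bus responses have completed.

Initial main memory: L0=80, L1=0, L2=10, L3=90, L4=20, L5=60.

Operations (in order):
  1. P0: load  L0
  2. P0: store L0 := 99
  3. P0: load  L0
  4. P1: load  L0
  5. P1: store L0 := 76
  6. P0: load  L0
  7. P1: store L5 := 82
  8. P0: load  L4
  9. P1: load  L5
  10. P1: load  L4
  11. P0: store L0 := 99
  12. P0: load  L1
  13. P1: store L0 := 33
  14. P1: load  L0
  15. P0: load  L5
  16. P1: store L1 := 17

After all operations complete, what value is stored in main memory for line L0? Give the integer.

memory[L0] = 99

  op1 P0: load  L0 → S/I on L0; bus BusRd; mem=80
  op2 P0: store L0 := 99 → M/I on L0; bus BusRdX; mem=80
  op3 P0: load  L0 → M/I on L0; bus (none); mem=80
  op4 P1: load  L0 → S/S on L0; bus BusRd Flush; mem=99
  op5 P1: store L0 := 76 → I/M on L0; bus BusRdX; mem=99
  op6 P0: load  L0 → S/S on L0; bus BusRd Flush; mem=76
  op7 P1: store L5 := 82 → I/M on L5; bus BusRdX; mem=60
  op8 P0: load  L4 → S/I on L4; bus BusRd; mem=20
  op9 P1: load  L5 → I/M on L5; bus (none); mem=60
  op10 P1: load  L4 → S/S on L4; bus BusRd; mem=20
  op11 P0: store L0 := 99 → M/I on L0; bus BusRdX; mem=76
  op12 P0: load  L1 → S/I on L1; bus BusRd; mem=0
  op13 P1: store L0 := 33 → I/M on L0; bus BusRdX Flush; mem=99
  op14 P1: load  L0 → I/M on L0; bus (none); mem=99
  op15 P0: load  L5 → S/S on L5; bus BusRd Flush; mem=82
  op16 P1: store L1 := 17 → I/M on L1; bus BusRdX; mem=0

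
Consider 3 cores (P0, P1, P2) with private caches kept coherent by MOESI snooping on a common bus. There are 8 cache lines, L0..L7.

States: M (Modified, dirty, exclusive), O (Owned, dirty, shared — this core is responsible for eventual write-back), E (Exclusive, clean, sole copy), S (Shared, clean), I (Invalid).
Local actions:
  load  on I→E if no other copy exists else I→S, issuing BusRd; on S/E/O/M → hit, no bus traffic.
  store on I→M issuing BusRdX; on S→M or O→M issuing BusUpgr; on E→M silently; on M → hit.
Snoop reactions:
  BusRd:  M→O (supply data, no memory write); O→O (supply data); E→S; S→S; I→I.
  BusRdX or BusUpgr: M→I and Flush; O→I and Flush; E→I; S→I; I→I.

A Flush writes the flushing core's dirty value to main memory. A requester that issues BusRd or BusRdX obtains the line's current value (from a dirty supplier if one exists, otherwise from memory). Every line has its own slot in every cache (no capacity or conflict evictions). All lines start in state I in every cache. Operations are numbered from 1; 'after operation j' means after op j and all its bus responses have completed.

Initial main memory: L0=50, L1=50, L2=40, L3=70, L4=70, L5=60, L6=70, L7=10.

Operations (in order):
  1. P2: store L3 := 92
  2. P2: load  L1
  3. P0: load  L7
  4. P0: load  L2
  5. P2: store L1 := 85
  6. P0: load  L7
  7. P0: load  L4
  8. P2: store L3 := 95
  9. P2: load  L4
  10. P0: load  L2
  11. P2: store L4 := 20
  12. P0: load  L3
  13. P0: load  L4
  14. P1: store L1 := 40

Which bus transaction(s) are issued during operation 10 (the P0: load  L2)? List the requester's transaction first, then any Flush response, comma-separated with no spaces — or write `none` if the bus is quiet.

bus = none

step 1: P2: store L3 := 92  ⟶  IIM  (L3)  txn=BusRdX  M[L3]=70
step 2: P2: load  L1  ⟶  IIE  (L1)  txn=BusRd  M[L1]=50
step 3: P0: load  L7  ⟶  EII  (L7)  txn=BusRd  M[L7]=10
step 4: P0: load  L2  ⟶  EII  (L2)  txn=BusRd  M[L2]=40
step 5: P2: store L1 := 85  ⟶  IIM  (L1)  txn=∅  M[L1]=50
step 6: P0: load  L7  ⟶  EII  (L7)  txn=∅  M[L7]=10
step 7: P0: load  L4  ⟶  EII  (L4)  txn=BusRd  M[L4]=70
step 8: P2: store L3 := 95  ⟶  IIM  (L3)  txn=∅  M[L3]=70
step 9: P2: load  L4  ⟶  SIS  (L4)  txn=BusRd  M[L4]=70
step 10: P0: load  L2  ⟶  EII  (L2)  txn=∅  M[L2]=40
step 11: P2: store L4 := 20  ⟶  IIM  (L4)  txn=BusUpgr  M[L4]=70
step 12: P0: load  L3  ⟶  SIO  (L3)  txn=BusRd  M[L3]=70
step 13: P0: load  L4  ⟶  SIO  (L4)  txn=BusRd  M[L4]=70
step 14: P1: store L1 := 40  ⟶  IMI  (L1)  txn=BusRdX+Flush  M[L1]=85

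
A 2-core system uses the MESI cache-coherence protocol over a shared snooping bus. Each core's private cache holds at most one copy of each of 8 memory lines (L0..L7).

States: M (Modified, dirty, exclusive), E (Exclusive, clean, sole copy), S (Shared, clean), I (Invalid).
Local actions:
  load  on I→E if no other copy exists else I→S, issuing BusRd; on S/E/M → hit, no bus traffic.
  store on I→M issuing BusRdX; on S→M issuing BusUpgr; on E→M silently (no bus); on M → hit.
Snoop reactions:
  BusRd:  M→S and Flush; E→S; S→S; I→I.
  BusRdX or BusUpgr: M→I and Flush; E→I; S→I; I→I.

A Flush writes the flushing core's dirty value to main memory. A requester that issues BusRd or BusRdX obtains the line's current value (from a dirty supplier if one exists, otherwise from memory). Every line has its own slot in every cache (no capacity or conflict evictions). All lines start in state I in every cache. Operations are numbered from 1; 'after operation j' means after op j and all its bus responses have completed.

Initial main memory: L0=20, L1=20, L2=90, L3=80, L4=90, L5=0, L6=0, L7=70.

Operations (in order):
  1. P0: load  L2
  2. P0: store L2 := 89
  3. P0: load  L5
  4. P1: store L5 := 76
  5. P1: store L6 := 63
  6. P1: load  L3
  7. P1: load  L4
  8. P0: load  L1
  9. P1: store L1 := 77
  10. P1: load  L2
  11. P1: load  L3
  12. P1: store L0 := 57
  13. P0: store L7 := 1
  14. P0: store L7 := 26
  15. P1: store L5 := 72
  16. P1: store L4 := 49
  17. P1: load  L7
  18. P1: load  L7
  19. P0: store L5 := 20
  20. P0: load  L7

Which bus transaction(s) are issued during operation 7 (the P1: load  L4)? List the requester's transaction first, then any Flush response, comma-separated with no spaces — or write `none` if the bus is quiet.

step 1: P0: load  L2  ⟶  EI  (L2)  txn=BusRd  M[L2]=90
step 2: P0: store L2 := 89  ⟶  MI  (L2)  txn=∅  M[L2]=90
step 3: P0: load  L5  ⟶  EI  (L5)  txn=BusRd  M[L5]=0
step 4: P1: store L5 := 76  ⟶  IM  (L5)  txn=BusRdX  M[L5]=0
step 5: P1: store L6 := 63  ⟶  IM  (L6)  txn=BusRdX  M[L6]=0
step 6: P1: load  L3  ⟶  IE  (L3)  txn=BusRd  M[L3]=80
step 7: P1: load  L4  ⟶  IE  (L4)  txn=BusRd  M[L4]=90
step 8: P0: load  L1  ⟶  EI  (L1)  txn=BusRd  M[L1]=20
step 9: P1: store L1 := 77  ⟶  IM  (L1)  txn=BusRdX  M[L1]=20
step 10: P1: load  L2  ⟶  SS  (L2)  txn=BusRd+Flush  M[L2]=89
step 11: P1: load  L3  ⟶  IE  (L3)  txn=∅  M[L3]=80
step 12: P1: store L0 := 57  ⟶  IM  (L0)  txn=BusRdX  M[L0]=20
step 13: P0: store L7 := 1  ⟶  MI  (L7)  txn=BusRdX  M[L7]=70
step 14: P0: store L7 := 26  ⟶  MI  (L7)  txn=∅  M[L7]=70
step 15: P1: store L5 := 72  ⟶  IM  (L5)  txn=∅  M[L5]=0
step 16: P1: store L4 := 49  ⟶  IM  (L4)  txn=∅  M[L4]=90
step 17: P1: load  L7  ⟶  SS  (L7)  txn=BusRd+Flush  M[L7]=26
step 18: P1: load  L7  ⟶  SS  (L7)  txn=∅  M[L7]=26
step 19: P0: store L5 := 20  ⟶  MI  (L5)  txn=BusRdX+Flush  M[L5]=72
step 20: P0: load  L7  ⟶  SS  (L7)  txn=∅  M[L7]=26

bus = BusRd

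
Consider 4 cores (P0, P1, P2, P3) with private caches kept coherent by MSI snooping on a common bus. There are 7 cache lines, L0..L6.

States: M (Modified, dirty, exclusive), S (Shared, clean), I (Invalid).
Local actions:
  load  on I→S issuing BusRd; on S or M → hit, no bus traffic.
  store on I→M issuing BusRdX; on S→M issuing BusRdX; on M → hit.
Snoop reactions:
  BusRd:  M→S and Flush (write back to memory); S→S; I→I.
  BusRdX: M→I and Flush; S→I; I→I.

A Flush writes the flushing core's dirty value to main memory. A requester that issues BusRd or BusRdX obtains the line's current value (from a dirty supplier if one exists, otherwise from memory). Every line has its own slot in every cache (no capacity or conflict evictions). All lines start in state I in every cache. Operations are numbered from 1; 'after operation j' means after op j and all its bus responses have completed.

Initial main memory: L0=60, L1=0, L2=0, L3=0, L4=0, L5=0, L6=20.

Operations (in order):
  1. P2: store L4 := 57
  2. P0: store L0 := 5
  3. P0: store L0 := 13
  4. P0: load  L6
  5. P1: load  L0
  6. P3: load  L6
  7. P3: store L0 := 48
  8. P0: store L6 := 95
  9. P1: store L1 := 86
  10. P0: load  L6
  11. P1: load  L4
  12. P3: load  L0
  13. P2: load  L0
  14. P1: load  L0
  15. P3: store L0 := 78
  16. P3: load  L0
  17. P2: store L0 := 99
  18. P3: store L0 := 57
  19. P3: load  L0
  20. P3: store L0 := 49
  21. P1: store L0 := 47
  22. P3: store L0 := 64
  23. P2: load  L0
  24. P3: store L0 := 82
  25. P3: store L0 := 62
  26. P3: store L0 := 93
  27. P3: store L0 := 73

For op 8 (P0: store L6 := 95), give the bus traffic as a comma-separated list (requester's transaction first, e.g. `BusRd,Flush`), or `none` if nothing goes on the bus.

bus = BusRdX

1. P2: store L4 := 57  bus=[BusRdX]  L4: P0=I P1=I P2=M P3=I  mem[L4]=0
2. P0: store L0 := 5  bus=[BusRdX]  L0: P0=M P1=I P2=I P3=I  mem[L0]=60
3. P0: store L0 := 13  bus=[-]  L0: P0=M P1=I P2=I P3=I  mem[L0]=60
4. P0: load  L6  bus=[BusRd]  L6: P0=S P1=I P2=I P3=I  mem[L6]=20
5. P1: load  L0  bus=[BusRd,Flush]  L0: P0=S P1=S P2=I P3=I  mem[L0]=13
6. P3: load  L6  bus=[BusRd]  L6: P0=S P1=I P2=I P3=S  mem[L6]=20
7. P3: store L0 := 48  bus=[BusRdX]  L0: P0=I P1=I P2=I P3=M  mem[L0]=13
8. P0: store L6 := 95  bus=[BusRdX]  L6: P0=M P1=I P2=I P3=I  mem[L6]=20
9. P1: store L1 := 86  bus=[BusRdX]  L1: P0=I P1=M P2=I P3=I  mem[L1]=0
10. P0: load  L6  bus=[-]  L6: P0=M P1=I P2=I P3=I  mem[L6]=20
11. P1: load  L4  bus=[BusRd,Flush]  L4: P0=I P1=S P2=S P3=I  mem[L4]=57
12. P3: load  L0  bus=[-]  L0: P0=I P1=I P2=I P3=M  mem[L0]=13
13. P2: load  L0  bus=[BusRd,Flush]  L0: P0=I P1=I P2=S P3=S  mem[L0]=48
14. P1: load  L0  bus=[BusRd]  L0: P0=I P1=S P2=S P3=S  mem[L0]=48
15. P3: store L0 := 78  bus=[BusRdX]  L0: P0=I P1=I P2=I P3=M  mem[L0]=48
16. P3: load  L0  bus=[-]  L0: P0=I P1=I P2=I P3=M  mem[L0]=48
17. P2: store L0 := 99  bus=[BusRdX,Flush]  L0: P0=I P1=I P2=M P3=I  mem[L0]=78
18. P3: store L0 := 57  bus=[BusRdX,Flush]  L0: P0=I P1=I P2=I P3=M  mem[L0]=99
19. P3: load  L0  bus=[-]  L0: P0=I P1=I P2=I P3=M  mem[L0]=99
20. P3: store L0 := 49  bus=[-]  L0: P0=I P1=I P2=I P3=M  mem[L0]=99
21. P1: store L0 := 47  bus=[BusRdX,Flush]  L0: P0=I P1=M P2=I P3=I  mem[L0]=49
22. P3: store L0 := 64  bus=[BusRdX,Flush]  L0: P0=I P1=I P2=I P3=M  mem[L0]=47
23. P2: load  L0  bus=[BusRd,Flush]  L0: P0=I P1=I P2=S P3=S  mem[L0]=64
24. P3: store L0 := 82  bus=[BusRdX]  L0: P0=I P1=I P2=I P3=M  mem[L0]=64
25. P3: store L0 := 62  bus=[-]  L0: P0=I P1=I P2=I P3=M  mem[L0]=64
26. P3: store L0 := 93  bus=[-]  L0: P0=I P1=I P2=I P3=M  mem[L0]=64
27. P3: store L0 := 73  bus=[-]  L0: P0=I P1=I P2=I P3=M  mem[L0]=64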